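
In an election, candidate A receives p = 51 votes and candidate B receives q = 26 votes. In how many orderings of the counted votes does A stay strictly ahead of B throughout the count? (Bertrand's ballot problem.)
Strict-lead orderings = 75353121846291778200

Total orderings of the 77 votes with 51 for A: C(77, 51) = 232087615286578676856. By the Bertrand ballot formula (Cycle Lemma / reflection principle), the number of orderings in which A is strictly ahead of B throughout is (p − q)/(p + q) · C(p + q, p) = (51 − 26)/(51 + 26) · 232087615286578676856 = 75353121846291778200.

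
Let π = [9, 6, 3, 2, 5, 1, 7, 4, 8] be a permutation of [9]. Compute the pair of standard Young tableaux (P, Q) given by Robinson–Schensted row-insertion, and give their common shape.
P = [1, 4, 7, 8] / [2, 5] / [3] / [6] / [9];  Q = [1, 5, 7, 9] / [2, 8] / [3] / [4] / [6];  common shape = (4, 2, 1, 1, 1)

Row-insert the values π_1, π_2, … into P one at a time, bumping the leftmost entry strictly greater than the inserted value down to the next row. The recording tableau Q records, in position (i, j), the step at which that cell was added to P.
  Insert 9 (step 1): P = [9];  Q = [1]
  Insert 6 (step 2): P = [6] / [9];  Q = [1] / [2]
  Insert 3 (step 3): P = [3] / [6] / [9];  Q = [1] / [2] / [3]
  Insert 2 (step 4): P = [2] / [3] / [6] / [9];  Q = [1] / [2] / [3] / [4]
  Insert 5 (step 5): P = [2, 5] / [3] / [6] / [9];  Q = [1, 5] / [2] / [3] / [4]
  Insert 1 (step 6): P = [1, 5] / [2] / [3] / [6] / [9];  Q = [1, 5] / [2] / [3] / [4] / [6]
  Insert 7 (step 7): P = [1, 5, 7] / [2] / [3] / [6] / [9];  Q = [1, 5, 7] / [2] / [3] / [4] / [6]
  Insert 4 (step 8): P = [1, 4, 7] / [2, 5] / [3] / [6] / [9];  Q = [1, 5, 7] / [2, 8] / [3] / [4] / [6]
  Insert 8 (step 9): P = [1, 4, 7, 8] / [2, 5] / [3] / [6] / [9];  Q = [1, 5, 7, 9] / [2, 8] / [3] / [4] / [6]
Final shape: (4, 2, 1, 1, 1).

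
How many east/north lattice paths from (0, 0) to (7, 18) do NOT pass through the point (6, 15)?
Number of paths = 263644

Total paths from (0, 0) to (7, 18): C(25, 7) = 480700. Paths through (6, 15): (paths (0, 0) → (6, 15)) × (paths (6, 15) → (7, 18)) = C(21, 6) · C(4, 1) = 54264 · 4 = 217056. Avoidance count = 480700 − 217056 = 263644.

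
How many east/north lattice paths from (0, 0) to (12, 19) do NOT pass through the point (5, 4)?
Number of paths = 119631981

Total paths from (0, 0) to (12, 19): C(31, 12) = 141120525. Paths through (5, 4): (paths (0, 0) → (5, 4)) × (paths (5, 4) → (12, 19)) = C(9, 5) · C(22, 7) = 126 · 170544 = 21488544. Avoidance count = 141120525 − 21488544 = 119631981.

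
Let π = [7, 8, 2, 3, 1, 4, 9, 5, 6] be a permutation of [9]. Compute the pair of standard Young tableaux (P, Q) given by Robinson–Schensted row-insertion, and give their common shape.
P = [1, 3, 4, 5, 6] / [2, 8, 9] / [7];  Q = [1, 2, 6, 7, 9] / [3, 4, 8] / [5];  common shape = (5, 3, 1)

Row-insert the values π_1, π_2, … into P one at a time, bumping the leftmost entry strictly greater than the inserted value down to the next row. The recording tableau Q records, in position (i, j), the step at which that cell was added to P.
  Insert 7 (step 1): P = [7];  Q = [1]
  Insert 8 (step 2): P = [7, 8];  Q = [1, 2]
  Insert 2 (step 3): P = [2, 8] / [7];  Q = [1, 2] / [3]
  Insert 3 (step 4): P = [2, 3] / [7, 8];  Q = [1, 2] / [3, 4]
  Insert 1 (step 5): P = [1, 3] / [2, 8] / [7];  Q = [1, 2] / [3, 4] / [5]
  Insert 4 (step 6): P = [1, 3, 4] / [2, 8] / [7];  Q = [1, 2, 6] / [3, 4] / [5]
  Insert 9 (step 7): P = [1, 3, 4, 9] / [2, 8] / [7];  Q = [1, 2, 6, 7] / [3, 4] / [5]
  Insert 5 (step 8): P = [1, 3, 4, 5] / [2, 8, 9] / [7];  Q = [1, 2, 6, 7] / [3, 4, 8] / [5]
  Insert 6 (step 9): P = [1, 3, 4, 5, 6] / [2, 8, 9] / [7];  Q = [1, 2, 6, 7, 9] / [3, 4, 8] / [5]
Final shape: (5, 3, 1).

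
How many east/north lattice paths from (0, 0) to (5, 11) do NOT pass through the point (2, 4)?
Number of paths = 2568

Total paths from (0, 0) to (5, 11): C(16, 5) = 4368. Paths through (2, 4): (paths (0, 0) → (2, 4)) × (paths (2, 4) → (5, 11)) = C(6, 2) · C(10, 3) = 15 · 120 = 1800. Avoidance count = 4368 − 1800 = 2568.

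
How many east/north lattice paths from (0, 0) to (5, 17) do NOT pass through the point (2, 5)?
Number of paths = 16779

Total paths from (0, 0) to (5, 17): C(22, 5) = 26334. Paths through (2, 5): (paths (0, 0) → (2, 5)) × (paths (2, 5) → (5, 17)) = C(7, 2) · C(15, 3) = 21 · 455 = 9555. Avoidance count = 26334 − 9555 = 16779.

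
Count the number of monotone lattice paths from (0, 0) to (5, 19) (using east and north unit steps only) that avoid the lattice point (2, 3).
Number of paths = 32814

Total paths from (0, 0) to (5, 19): C(24, 5) = 42504. Paths through (2, 3): (paths (0, 0) → (2, 3)) × (paths (2, 3) → (5, 19)) = C(5, 2) · C(19, 3) = 10 · 969 = 9690. Avoidance count = 42504 − 9690 = 32814.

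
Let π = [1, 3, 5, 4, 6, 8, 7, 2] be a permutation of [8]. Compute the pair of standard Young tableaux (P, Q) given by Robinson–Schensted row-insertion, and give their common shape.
P = [1, 2, 4, 6, 7] / [3, 8] / [5];  Q = [1, 2, 3, 5, 6] / [4, 7] / [8];  common shape = (5, 2, 1)

Row-insert the values π_1, π_2, … into P one at a time, bumping the leftmost entry strictly greater than the inserted value down to the next row. The recording tableau Q records, in position (i, j), the step at which that cell was added to P.
  Insert 1 (step 1): P = [1];  Q = [1]
  Insert 3 (step 2): P = [1, 3];  Q = [1, 2]
  Insert 5 (step 3): P = [1, 3, 5];  Q = [1, 2, 3]
  Insert 4 (step 4): P = [1, 3, 4] / [5];  Q = [1, 2, 3] / [4]
  Insert 6 (step 5): P = [1, 3, 4, 6] / [5];  Q = [1, 2, 3, 5] / [4]
  Insert 8 (step 6): P = [1, 3, 4, 6, 8] / [5];  Q = [1, 2, 3, 5, 6] / [4]
  Insert 7 (step 7): P = [1, 3, 4, 6, 7] / [5, 8];  Q = [1, 2, 3, 5, 6] / [4, 7]
  Insert 2 (step 8): P = [1, 2, 4, 6, 7] / [3, 8] / [5];  Q = [1, 2, 3, 5, 6] / [4, 7] / [8]
Final shape: (5, 2, 1).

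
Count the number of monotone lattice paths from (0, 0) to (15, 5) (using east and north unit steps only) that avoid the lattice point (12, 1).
Number of paths = 15049

Total paths from (0, 0) to (15, 5): C(20, 15) = 15504. Paths through (12, 1): (paths (0, 0) → (12, 1)) × (paths (12, 1) → (15, 5)) = C(13, 12) · C(7, 3) = 13 · 35 = 455. Avoidance count = 15504 − 455 = 15049.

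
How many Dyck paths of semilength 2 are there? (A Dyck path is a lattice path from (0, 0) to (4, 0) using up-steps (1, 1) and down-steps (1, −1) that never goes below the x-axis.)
C_2 = 2

These Dyck paths are counted by the Catalan number C_n = (1/(n + 1)) · C(2n, n). For n = 2: C_2 = (1/3) · C(4, 2) = 6/3 = 2.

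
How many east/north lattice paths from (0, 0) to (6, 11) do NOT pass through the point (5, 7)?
Number of paths = 8416

Total paths from (0, 0) to (6, 11): C(17, 6) = 12376. Paths through (5, 7): (paths (0, 0) → (5, 7)) × (paths (5, 7) → (6, 11)) = C(12, 5) · C(5, 1) = 792 · 5 = 3960. Avoidance count = 12376 − 3960 = 8416.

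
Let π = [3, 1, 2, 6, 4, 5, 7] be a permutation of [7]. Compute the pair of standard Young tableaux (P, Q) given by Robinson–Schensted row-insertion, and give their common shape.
P = [1, 2, 4, 5, 7] / [3, 6];  Q = [1, 3, 4, 6, 7] / [2, 5];  common shape = (5, 2)

Row-insert the values π_1, π_2, … into P one at a time, bumping the leftmost entry strictly greater than the inserted value down to the next row. The recording tableau Q records, in position (i, j), the step at which that cell was added to P.
  Insert 3 (step 1): P = [3];  Q = [1]
  Insert 1 (step 2): P = [1] / [3];  Q = [1] / [2]
  Insert 2 (step 3): P = [1, 2] / [3];  Q = [1, 3] / [2]
  Insert 6 (step 4): P = [1, 2, 6] / [3];  Q = [1, 3, 4] / [2]
  Insert 4 (step 5): P = [1, 2, 4] / [3, 6];  Q = [1, 3, 4] / [2, 5]
  Insert 5 (step 6): P = [1, 2, 4, 5] / [3, 6];  Q = [1, 3, 4, 6] / [2, 5]
  Insert 7 (step 7): P = [1, 2, 4, 5, 7] / [3, 6];  Q = [1, 3, 4, 6, 7] / [2, 5]
Final shape: (5, 2).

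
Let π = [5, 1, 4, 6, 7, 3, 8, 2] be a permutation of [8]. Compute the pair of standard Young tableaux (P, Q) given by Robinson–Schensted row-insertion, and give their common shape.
P = [1, 2, 6, 7, 8] / [3] / [4] / [5];  Q = [1, 3, 4, 5, 7] / [2] / [6] / [8];  common shape = (5, 1, 1, 1)

Row-insert the values π_1, π_2, … into P one at a time, bumping the leftmost entry strictly greater than the inserted value down to the next row. The recording tableau Q records, in position (i, j), the step at which that cell was added to P.
  Insert 5 (step 1): P = [5];  Q = [1]
  Insert 1 (step 2): P = [1] / [5];  Q = [1] / [2]
  Insert 4 (step 3): P = [1, 4] / [5];  Q = [1, 3] / [2]
  Insert 6 (step 4): P = [1, 4, 6] / [5];  Q = [1, 3, 4] / [2]
  Insert 7 (step 5): P = [1, 4, 6, 7] / [5];  Q = [1, 3, 4, 5] / [2]
  Insert 3 (step 6): P = [1, 3, 6, 7] / [4] / [5];  Q = [1, 3, 4, 5] / [2] / [6]
  Insert 8 (step 7): P = [1, 3, 6, 7, 8] / [4] / [5];  Q = [1, 3, 4, 5, 7] / [2] / [6]
  Insert 2 (step 8): P = [1, 2, 6, 7, 8] / [3] / [4] / [5];  Q = [1, 3, 4, 5, 7] / [2] / [6] / [8]
Final shape: (5, 1, 1, 1).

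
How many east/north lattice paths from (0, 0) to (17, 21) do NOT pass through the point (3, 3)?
Number of paths = 19352431380

Total paths from (0, 0) to (17, 21): C(38, 17) = 28781143380. Paths through (3, 3): (paths (0, 0) → (3, 3)) × (paths (3, 3) → (17, 21)) = C(6, 3) · C(32, 14) = 20 · 471435600 = 9428712000. Avoidance count = 28781143380 − 9428712000 = 19352431380.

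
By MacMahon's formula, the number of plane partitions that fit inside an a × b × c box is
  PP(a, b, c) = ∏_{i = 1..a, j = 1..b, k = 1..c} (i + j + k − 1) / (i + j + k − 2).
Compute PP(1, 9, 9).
PP(1, 9, 9) = 48620

Evaluate the triple product over i = 1..1, j = 1..9, k = 1..9. The factors are (2/1) · (3/2) · (4/3) · (5/4) · (6/5) · (7/6) · (8/7) · (9/8) · … (81 factors total). The numerators and denominators telescope so the product is an integer; carrying out the multiplication exactly gives PP(1, 9, 9) = 48620.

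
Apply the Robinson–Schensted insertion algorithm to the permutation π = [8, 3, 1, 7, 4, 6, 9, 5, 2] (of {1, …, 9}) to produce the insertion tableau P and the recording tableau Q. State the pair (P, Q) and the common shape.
P = [1, 2, 5, 9] / [3, 4] / [6] / [7] / [8];  Q = [1, 4, 6, 7] / [2, 5] / [3] / [8] / [9];  common shape = (4, 2, 1, 1, 1)

Row-insert the values π_1, π_2, … into P one at a time, bumping the leftmost entry strictly greater than the inserted value down to the next row. The recording tableau Q records, in position (i, j), the step at which that cell was added to P.
  Insert 8 (step 1): P = [8];  Q = [1]
  Insert 3 (step 2): P = [3] / [8];  Q = [1] / [2]
  Insert 1 (step 3): P = [1] / [3] / [8];  Q = [1] / [2] / [3]
  Insert 7 (step 4): P = [1, 7] / [3] / [8];  Q = [1, 4] / [2] / [3]
  Insert 4 (step 5): P = [1, 4] / [3, 7] / [8];  Q = [1, 4] / [2, 5] / [3]
  Insert 6 (step 6): P = [1, 4, 6] / [3, 7] / [8];  Q = [1, 4, 6] / [2, 5] / [3]
  Insert 9 (step 7): P = [1, 4, 6, 9] / [3, 7] / [8];  Q = [1, 4, 6, 7] / [2, 5] / [3]
  Insert 5 (step 8): P = [1, 4, 5, 9] / [3, 6] / [7] / [8];  Q = [1, 4, 6, 7] / [2, 5] / [3] / [8]
  Insert 2 (step 9): P = [1, 2, 5, 9] / [3, 4] / [6] / [7] / [8];  Q = [1, 4, 6, 7] / [2, 5] / [3] / [8] / [9]
Final shape: (4, 2, 1, 1, 1).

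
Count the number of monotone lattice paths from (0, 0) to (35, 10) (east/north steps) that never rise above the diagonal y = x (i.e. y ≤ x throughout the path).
Number of paths = 2304024151

By the reflection principle (André's argument), the number of monotone paths to (35, 10) with n ≤ m that never go above y = x is C(45, 35) − C(45, 36) = 3190187286 − 886163135 = 2304024151.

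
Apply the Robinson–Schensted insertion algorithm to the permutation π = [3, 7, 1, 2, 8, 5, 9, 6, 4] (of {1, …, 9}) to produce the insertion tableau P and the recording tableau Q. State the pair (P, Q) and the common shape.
P = [1, 2, 4, 6] / [3, 5, 8, 9] / [7];  Q = [1, 2, 5, 7] / [3, 4, 6, 8] / [9];  common shape = (4, 4, 1)

Row-insert the values π_1, π_2, … into P one at a time, bumping the leftmost entry strictly greater than the inserted value down to the next row. The recording tableau Q records, in position (i, j), the step at which that cell was added to P.
  Insert 3 (step 1): P = [3];  Q = [1]
  Insert 7 (step 2): P = [3, 7];  Q = [1, 2]
  Insert 1 (step 3): P = [1, 7] / [3];  Q = [1, 2] / [3]
  Insert 2 (step 4): P = [1, 2] / [3, 7];  Q = [1, 2] / [3, 4]
  Insert 8 (step 5): P = [1, 2, 8] / [3, 7];  Q = [1, 2, 5] / [3, 4]
  Insert 5 (step 6): P = [1, 2, 5] / [3, 7, 8];  Q = [1, 2, 5] / [3, 4, 6]
  Insert 9 (step 7): P = [1, 2, 5, 9] / [3, 7, 8];  Q = [1, 2, 5, 7] / [3, 4, 6]
  Insert 6 (step 8): P = [1, 2, 5, 6] / [3, 7, 8, 9];  Q = [1, 2, 5, 7] / [3, 4, 6, 8]
  Insert 4 (step 9): P = [1, 2, 4, 6] / [3, 5, 8, 9] / [7];  Q = [1, 2, 5, 7] / [3, 4, 6, 8] / [9]
Final shape: (4, 4, 1).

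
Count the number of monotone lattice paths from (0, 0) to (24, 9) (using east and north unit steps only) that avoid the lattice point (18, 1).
Number of paths = 38510043

Total paths from (0, 0) to (24, 9): C(33, 24) = 38567100. Paths through (18, 1): (paths (0, 0) → (18, 1)) × (paths (18, 1) → (24, 9)) = C(19, 18) · C(14, 6) = 19 · 3003 = 57057. Avoidance count = 38567100 − 57057 = 38510043.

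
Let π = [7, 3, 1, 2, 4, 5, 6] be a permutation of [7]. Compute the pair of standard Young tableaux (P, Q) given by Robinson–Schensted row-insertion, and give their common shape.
P = [1, 2, 4, 5, 6] / [3] / [7];  Q = [1, 4, 5, 6, 7] / [2] / [3];  common shape = (5, 1, 1)

Row-insert the values π_1, π_2, … into P one at a time, bumping the leftmost entry strictly greater than the inserted value down to the next row. The recording tableau Q records, in position (i, j), the step at which that cell was added to P.
  Insert 7 (step 1): P = [7];  Q = [1]
  Insert 3 (step 2): P = [3] / [7];  Q = [1] / [2]
  Insert 1 (step 3): P = [1] / [3] / [7];  Q = [1] / [2] / [3]
  Insert 2 (step 4): P = [1, 2] / [3] / [7];  Q = [1, 4] / [2] / [3]
  Insert 4 (step 5): P = [1, 2, 4] / [3] / [7];  Q = [1, 4, 5] / [2] / [3]
  Insert 5 (step 6): P = [1, 2, 4, 5] / [3] / [7];  Q = [1, 4, 5, 6] / [2] / [3]
  Insert 6 (step 7): P = [1, 2, 4, 5, 6] / [3] / [7];  Q = [1, 4, 5, 6, 7] / [2] / [3]
Final shape: (5, 1, 1).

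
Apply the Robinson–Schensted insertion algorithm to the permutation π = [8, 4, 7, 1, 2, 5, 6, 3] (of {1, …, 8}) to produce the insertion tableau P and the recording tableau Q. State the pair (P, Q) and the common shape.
P = [1, 2, 3, 6] / [4, 5] / [7] / [8];  Q = [1, 3, 6, 7] / [2, 5] / [4] / [8];  common shape = (4, 2, 1, 1)

Row-insert the values π_1, π_2, … into P one at a time, bumping the leftmost entry strictly greater than the inserted value down to the next row. The recording tableau Q records, in position (i, j), the step at which that cell was added to P.
  Insert 8 (step 1): P = [8];  Q = [1]
  Insert 4 (step 2): P = [4] / [8];  Q = [1] / [2]
  Insert 7 (step 3): P = [4, 7] / [8];  Q = [1, 3] / [2]
  Insert 1 (step 4): P = [1, 7] / [4] / [8];  Q = [1, 3] / [2] / [4]
  Insert 2 (step 5): P = [1, 2] / [4, 7] / [8];  Q = [1, 3] / [2, 5] / [4]
  Insert 5 (step 6): P = [1, 2, 5] / [4, 7] / [8];  Q = [1, 3, 6] / [2, 5] / [4]
  Insert 6 (step 7): P = [1, 2, 5, 6] / [4, 7] / [8];  Q = [1, 3, 6, 7] / [2, 5] / [4]
  Insert 3 (step 8): P = [1, 2, 3, 6] / [4, 5] / [7] / [8];  Q = [1, 3, 6, 7] / [2, 5] / [4] / [8]
Final shape: (4, 2, 1, 1).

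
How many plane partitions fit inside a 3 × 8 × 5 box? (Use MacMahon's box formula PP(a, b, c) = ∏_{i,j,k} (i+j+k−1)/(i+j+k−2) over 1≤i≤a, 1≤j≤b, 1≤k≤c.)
PP(3, 8, 5) = 61408347

Evaluate the triple product over i = 1..3, j = 1..8, k = 1..5. The factors are (2/1) · (3/2) · (4/3) · (5/4) · (6/5) · (3/2) · (4/3) · (5/4) · … (120 factors total). The numerators and denominators telescope so the product is an integer; carrying out the multiplication exactly gives PP(3, 8, 5) = 61408347.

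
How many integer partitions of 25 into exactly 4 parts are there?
p(25, 4 parts) = 120

Partitions of n into exactly k parts are in bijection with partitions of n − k into at most k parts (subtract 1 from each part). So p(25, exactly 4) = p(21, parts ≤ 4). Computing via the recurrence p(m, j) = p(m, j−1) + p(m−j, j) gives 120.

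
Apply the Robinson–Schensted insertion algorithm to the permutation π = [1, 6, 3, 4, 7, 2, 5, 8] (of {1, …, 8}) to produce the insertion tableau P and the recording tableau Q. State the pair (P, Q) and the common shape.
P = [1, 2, 4, 5, 8] / [3, 7] / [6];  Q = [1, 2, 4, 5, 8] / [3, 7] / [6];  common shape = (5, 2, 1)

Row-insert the values π_1, π_2, … into P one at a time, bumping the leftmost entry strictly greater than the inserted value down to the next row. The recording tableau Q records, in position (i, j), the step at which that cell was added to P.
  Insert 1 (step 1): P = [1];  Q = [1]
  Insert 6 (step 2): P = [1, 6];  Q = [1, 2]
  Insert 3 (step 3): P = [1, 3] / [6];  Q = [1, 2] / [3]
  Insert 4 (step 4): P = [1, 3, 4] / [6];  Q = [1, 2, 4] / [3]
  Insert 7 (step 5): P = [1, 3, 4, 7] / [6];  Q = [1, 2, 4, 5] / [3]
  Insert 2 (step 6): P = [1, 2, 4, 7] / [3] / [6];  Q = [1, 2, 4, 5] / [3] / [6]
  Insert 5 (step 7): P = [1, 2, 4, 5] / [3, 7] / [6];  Q = [1, 2, 4, 5] / [3, 7] / [6]
  Insert 8 (step 8): P = [1, 2, 4, 5, 8] / [3, 7] / [6];  Q = [1, 2, 4, 5, 8] / [3, 7] / [6]
Final shape: (5, 2, 1).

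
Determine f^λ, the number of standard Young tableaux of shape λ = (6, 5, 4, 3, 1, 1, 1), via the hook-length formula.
# SYT of shape (6, 5, 4, 3, 1, 1, 1) = 814773960

Hook-length formula: f^λ = n! / Π hook(c), product over all cells c of the Young diagram. For λ = (6, 5, 4, 3, 1, 1, 1), n = 21 boxes. Hook lengths by row (left-to-right, top-to-bottom): [12, 8, 7, 5, 3, 1]; [10, 6, 5, 3, 1]; [8, 4, 3, 1]; [6, 2, 1]; [3]; [2]; [1]. Product of hooks = 62705664000. So f^λ = 21! / 62705664000 = 51090942171709440000 / 62705664000 = 814773960.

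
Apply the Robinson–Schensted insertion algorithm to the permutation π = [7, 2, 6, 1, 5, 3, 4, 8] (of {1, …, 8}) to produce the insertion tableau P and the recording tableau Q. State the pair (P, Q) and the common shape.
P = [1, 3, 4, 8] / [2, 5] / [6] / [7];  Q = [1, 3, 7, 8] / [2, 5] / [4] / [6];  common shape = (4, 2, 1, 1)

Row-insert the values π_1, π_2, … into P one at a time, bumping the leftmost entry strictly greater than the inserted value down to the next row. The recording tableau Q records, in position (i, j), the step at which that cell was added to P.
  Insert 7 (step 1): P = [7];  Q = [1]
  Insert 2 (step 2): P = [2] / [7];  Q = [1] / [2]
  Insert 6 (step 3): P = [2, 6] / [7];  Q = [1, 3] / [2]
  Insert 1 (step 4): P = [1, 6] / [2] / [7];  Q = [1, 3] / [2] / [4]
  Insert 5 (step 5): P = [1, 5] / [2, 6] / [7];  Q = [1, 3] / [2, 5] / [4]
  Insert 3 (step 6): P = [1, 3] / [2, 5] / [6] / [7];  Q = [1, 3] / [2, 5] / [4] / [6]
  Insert 4 (step 7): P = [1, 3, 4] / [2, 5] / [6] / [7];  Q = [1, 3, 7] / [2, 5] / [4] / [6]
  Insert 8 (step 8): P = [1, 3, 4, 8] / [2, 5] / [6] / [7];  Q = [1, 3, 7, 8] / [2, 5] / [4] / [6]
Final shape: (4, 2, 1, 1).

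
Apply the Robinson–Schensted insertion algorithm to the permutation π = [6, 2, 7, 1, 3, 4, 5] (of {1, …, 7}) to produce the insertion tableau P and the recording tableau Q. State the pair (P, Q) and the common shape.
P = [1, 3, 4, 5] / [2, 7] / [6];  Q = [1, 3, 6, 7] / [2, 5] / [4];  common shape = (4, 2, 1)

Row-insert the values π_1, π_2, … into P one at a time, bumping the leftmost entry strictly greater than the inserted value down to the next row. The recording tableau Q records, in position (i, j), the step at which that cell was added to P.
  Insert 6 (step 1): P = [6];  Q = [1]
  Insert 2 (step 2): P = [2] / [6];  Q = [1] / [2]
  Insert 7 (step 3): P = [2, 7] / [6];  Q = [1, 3] / [2]
  Insert 1 (step 4): P = [1, 7] / [2] / [6];  Q = [1, 3] / [2] / [4]
  Insert 3 (step 5): P = [1, 3] / [2, 7] / [6];  Q = [1, 3] / [2, 5] / [4]
  Insert 4 (step 6): P = [1, 3, 4] / [2, 7] / [6];  Q = [1, 3, 6] / [2, 5] / [4]
  Insert 5 (step 7): P = [1, 3, 4, 5] / [2, 7] / [6];  Q = [1, 3, 6, 7] / [2, 5] / [4]
Final shape: (4, 2, 1).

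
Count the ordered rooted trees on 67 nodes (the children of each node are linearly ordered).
C_66 = 5632681584560312734993915705849145100

These ordered rooted trees are counted by the Catalan number C_n = (1/(n + 1)) · C(2n, n). For n = 66: C_66 = (1/67) · C(132, 66) = 377389666165540953244592352291892721700/67 = 5632681584560312734993915705849145100.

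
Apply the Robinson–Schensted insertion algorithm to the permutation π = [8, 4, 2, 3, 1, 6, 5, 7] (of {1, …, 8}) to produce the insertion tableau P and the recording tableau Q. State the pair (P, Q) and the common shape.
P = [1, 3, 5, 7] / [2, 6] / [4] / [8];  Q = [1, 4, 6, 8] / [2, 7] / [3] / [5];  common shape = (4, 2, 1, 1)

Row-insert the values π_1, π_2, … into P one at a time, bumping the leftmost entry strictly greater than the inserted value down to the next row. The recording tableau Q records, in position (i, j), the step at which that cell was added to P.
  Insert 8 (step 1): P = [8];  Q = [1]
  Insert 4 (step 2): P = [4] / [8];  Q = [1] / [2]
  Insert 2 (step 3): P = [2] / [4] / [8];  Q = [1] / [2] / [3]
  Insert 3 (step 4): P = [2, 3] / [4] / [8];  Q = [1, 4] / [2] / [3]
  Insert 1 (step 5): P = [1, 3] / [2] / [4] / [8];  Q = [1, 4] / [2] / [3] / [5]
  Insert 6 (step 6): P = [1, 3, 6] / [2] / [4] / [8];  Q = [1, 4, 6] / [2] / [3] / [5]
  Insert 5 (step 7): P = [1, 3, 5] / [2, 6] / [4] / [8];  Q = [1, 4, 6] / [2, 7] / [3] / [5]
  Insert 7 (step 8): P = [1, 3, 5, 7] / [2, 6] / [4] / [8];  Q = [1, 4, 6, 8] / [2, 7] / [3] / [5]
Final shape: (4, 2, 1, 1).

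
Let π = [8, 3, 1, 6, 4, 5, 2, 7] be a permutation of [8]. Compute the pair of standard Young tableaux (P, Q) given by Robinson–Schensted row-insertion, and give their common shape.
P = [1, 2, 5, 7] / [3, 4] / [6] / [8];  Q = [1, 4, 6, 8] / [2, 5] / [3] / [7];  common shape = (4, 2, 1, 1)

Row-insert the values π_1, π_2, … into P one at a time, bumping the leftmost entry strictly greater than the inserted value down to the next row. The recording tableau Q records, in position (i, j), the step at which that cell was added to P.
  Insert 8 (step 1): P = [8];  Q = [1]
  Insert 3 (step 2): P = [3] / [8];  Q = [1] / [2]
  Insert 1 (step 3): P = [1] / [3] / [8];  Q = [1] / [2] / [3]
  Insert 6 (step 4): P = [1, 6] / [3] / [8];  Q = [1, 4] / [2] / [3]
  Insert 4 (step 5): P = [1, 4] / [3, 6] / [8];  Q = [1, 4] / [2, 5] / [3]
  Insert 5 (step 6): P = [1, 4, 5] / [3, 6] / [8];  Q = [1, 4, 6] / [2, 5] / [3]
  Insert 2 (step 7): P = [1, 2, 5] / [3, 4] / [6] / [8];  Q = [1, 4, 6] / [2, 5] / [3] / [7]
  Insert 7 (step 8): P = [1, 2, 5, 7] / [3, 4] / [6] / [8];  Q = [1, 4, 6, 8] / [2, 5] / [3] / [7]
Final shape: (4, 2, 1, 1).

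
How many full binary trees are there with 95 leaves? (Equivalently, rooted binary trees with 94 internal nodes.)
C_94 = 239993345518077005168915776623476723006280827488229600

These full binary trees are counted by the Catalan number C_n = (1/(n + 1)) · C(2n, n). For n = 94: C_94 = (1/95) · C(188, 94) = 22799367824217315491046998779230288685596678611381812000/95 = 239993345518077005168915776623476723006280827488229600.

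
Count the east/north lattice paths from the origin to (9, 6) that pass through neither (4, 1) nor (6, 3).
Number of paths = 2665

Inclusion–exclusion. Total paths: C(15, 9) = 5005. Through P₁: C(5, 4)·C(10, 5) = 1260. Through P₂: C(9, 6)·C(6, 3) = 1680. Since P₁ is strictly southwest of P₂, a monotone path through both must visit P₁ then P₂; paths through both = C(5, 4)·C(4, 2)·C(6, 3) = 600. Avoid both = 5005 − 1260 − 1680 + 600 = 2665.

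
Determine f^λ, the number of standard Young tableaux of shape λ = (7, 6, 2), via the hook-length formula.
# SYT of shape (7, 6, 2) = 25025

Hook-length formula: f^λ = n! / Π hook(c), product over all cells c of the Young diagram. For λ = (7, 6, 2), n = 15 boxes. Hook lengths by row (left-to-right, top-to-bottom): [9, 8, 6, 5, 4, 3, 1]; [7, 6, 4, 3, 2, 1]; [2, 1]. Product of hooks = 52254720. So f^λ = 15! / 52254720 = 1307674368000 / 52254720 = 25025.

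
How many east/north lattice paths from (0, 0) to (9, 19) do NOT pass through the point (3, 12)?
Number of paths = 6126120

Total paths from (0, 0) to (9, 19): C(28, 9) = 6906900. Paths through (3, 12): (paths (0, 0) → (3, 12)) × (paths (3, 12) → (9, 19)) = C(15, 3) · C(13, 6) = 455 · 1716 = 780780. Avoidance count = 6906900 − 780780 = 6126120.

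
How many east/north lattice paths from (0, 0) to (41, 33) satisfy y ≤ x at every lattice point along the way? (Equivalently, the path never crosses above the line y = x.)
Number of paths = 244022048106645106494

By the reflection principle (André's argument), the number of monotone paths to (41, 33) with n ≤ m that never go above y = x is C(74, 41) − C(74, 42) = 1138769557831010496972 − 894747509724365390478 = 244022048106645106494.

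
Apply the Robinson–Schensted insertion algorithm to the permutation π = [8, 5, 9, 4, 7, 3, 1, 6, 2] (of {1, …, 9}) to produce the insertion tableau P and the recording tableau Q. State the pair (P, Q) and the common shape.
P = [1, 2] / [3, 6] / [4, 7] / [5, 9] / [8];  Q = [1, 3] / [2, 5] / [4, 8] / [6, 9] / [7];  common shape = (2, 2, 2, 2, 1)

Row-insert the values π_1, π_2, … into P one at a time, bumping the leftmost entry strictly greater than the inserted value down to the next row. The recording tableau Q records, in position (i, j), the step at which that cell was added to P.
  Insert 8 (step 1): P = [8];  Q = [1]
  Insert 5 (step 2): P = [5] / [8];  Q = [1] / [2]
  Insert 9 (step 3): P = [5, 9] / [8];  Q = [1, 3] / [2]
  Insert 4 (step 4): P = [4, 9] / [5] / [8];  Q = [1, 3] / [2] / [4]
  Insert 7 (step 5): P = [4, 7] / [5, 9] / [8];  Q = [1, 3] / [2, 5] / [4]
  Insert 3 (step 6): P = [3, 7] / [4, 9] / [5] / [8];  Q = [1, 3] / [2, 5] / [4] / [6]
  Insert 1 (step 7): P = [1, 7] / [3, 9] / [4] / [5] / [8];  Q = [1, 3] / [2, 5] / [4] / [6] / [7]
  Insert 6 (step 8): P = [1, 6] / [3, 7] / [4, 9] / [5] / [8];  Q = [1, 3] / [2, 5] / [4, 8] / [6] / [7]
  Insert 2 (step 9): P = [1, 2] / [3, 6] / [4, 7] / [5, 9] / [8];  Q = [1, 3] / [2, 5] / [4, 8] / [6, 9] / [7]
Final shape: (2, 2, 2, 2, 1).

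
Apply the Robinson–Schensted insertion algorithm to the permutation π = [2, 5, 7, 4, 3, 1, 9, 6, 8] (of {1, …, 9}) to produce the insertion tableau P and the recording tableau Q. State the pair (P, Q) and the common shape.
P = [1, 3, 6, 8] / [2, 7, 9] / [4] / [5];  Q = [1, 2, 3, 7] / [4, 8, 9] / [5] / [6];  common shape = (4, 3, 1, 1)

Row-insert the values π_1, π_2, … into P one at a time, bumping the leftmost entry strictly greater than the inserted value down to the next row. The recording tableau Q records, in position (i, j), the step at which that cell was added to P.
  Insert 2 (step 1): P = [2];  Q = [1]
  Insert 5 (step 2): P = [2, 5];  Q = [1, 2]
  Insert 7 (step 3): P = [2, 5, 7];  Q = [1, 2, 3]
  Insert 4 (step 4): P = [2, 4, 7] / [5];  Q = [1, 2, 3] / [4]
  Insert 3 (step 5): P = [2, 3, 7] / [4] / [5];  Q = [1, 2, 3] / [4] / [5]
  Insert 1 (step 6): P = [1, 3, 7] / [2] / [4] / [5];  Q = [1, 2, 3] / [4] / [5] / [6]
  Insert 9 (step 7): P = [1, 3, 7, 9] / [2] / [4] / [5];  Q = [1, 2, 3, 7] / [4] / [5] / [6]
  Insert 6 (step 8): P = [1, 3, 6, 9] / [2, 7] / [4] / [5];  Q = [1, 2, 3, 7] / [4, 8] / [5] / [6]
  Insert 8 (step 9): P = [1, 3, 6, 8] / [2, 7, 9] / [4] / [5];  Q = [1, 2, 3, 7] / [4, 8, 9] / [5] / [6]
Final shape: (4, 3, 1, 1).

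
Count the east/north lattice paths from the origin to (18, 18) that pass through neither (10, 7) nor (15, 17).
Number of paths = 5575935060

Inclusion–exclusion. Total paths: C(36, 18) = 9075135300. Through P₁: C(17, 10)·C(19, 8) = 1469918736. Through P₂: C(32, 15)·C(4, 3) = 2262890880. Since P₁ is strictly southwest of P₂, a monotone path through both must visit P₁ then P₂; paths through both = C(17, 10)·C(15, 5)·C(4, 3) = 233609376. Avoid both = 9075135300 − 1469918736 − 2262890880 + 233609376 = 5575935060.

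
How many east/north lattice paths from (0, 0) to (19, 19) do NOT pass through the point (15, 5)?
Number of paths = 35297821560

Total paths from (0, 0) to (19, 19): C(38, 19) = 35345263800. Paths through (15, 5): (paths (0, 0) → (15, 5)) × (paths (15, 5) → (19, 19)) = C(20, 15) · C(18, 4) = 15504 · 3060 = 47442240. Avoidance count = 35345263800 − 47442240 = 35297821560.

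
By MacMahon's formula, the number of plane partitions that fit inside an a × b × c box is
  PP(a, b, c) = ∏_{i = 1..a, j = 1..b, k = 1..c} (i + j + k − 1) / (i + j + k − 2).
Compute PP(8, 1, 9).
PP(8, 1, 9) = 24310

Evaluate the triple product over i = 1..8, j = 1..1, k = 1..9. The factors are (2/1) · (3/2) · (4/3) · (5/4) · (6/5) · (7/6) · (8/7) · (9/8) · … (72 factors total). The numerators and denominators telescope so the product is an integer; carrying out the multiplication exactly gives PP(8, 1, 9) = 24310.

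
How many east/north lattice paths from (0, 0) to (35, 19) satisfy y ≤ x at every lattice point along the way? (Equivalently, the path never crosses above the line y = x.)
Number of paths = 86723575044015

By the reflection principle (André's argument), the number of monotone paths to (35, 19) with n ≤ m that never go above y = x is C(54, 35) − C(54, 36) = 183649923622620 − 96926348578605 = 86723575044015.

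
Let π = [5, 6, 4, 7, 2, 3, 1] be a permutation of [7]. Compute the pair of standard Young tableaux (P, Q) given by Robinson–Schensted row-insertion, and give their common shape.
P = [1, 3, 7] / [2, 6] / [4] / [5];  Q = [1, 2, 4] / [3, 6] / [5] / [7];  common shape = (3, 2, 1, 1)

Row-insert the values π_1, π_2, … into P one at a time, bumping the leftmost entry strictly greater than the inserted value down to the next row. The recording tableau Q records, in position (i, j), the step at which that cell was added to P.
  Insert 5 (step 1): P = [5];  Q = [1]
  Insert 6 (step 2): P = [5, 6];  Q = [1, 2]
  Insert 4 (step 3): P = [4, 6] / [5];  Q = [1, 2] / [3]
  Insert 7 (step 4): P = [4, 6, 7] / [5];  Q = [1, 2, 4] / [3]
  Insert 2 (step 5): P = [2, 6, 7] / [4] / [5];  Q = [1, 2, 4] / [3] / [5]
  Insert 3 (step 6): P = [2, 3, 7] / [4, 6] / [5];  Q = [1, 2, 4] / [3, 6] / [5]
  Insert 1 (step 7): P = [1, 3, 7] / [2, 6] / [4] / [5];  Q = [1, 2, 4] / [3, 6] / [5] / [7]
Final shape: (3, 2, 1, 1).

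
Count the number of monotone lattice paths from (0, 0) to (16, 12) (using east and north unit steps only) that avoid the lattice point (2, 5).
Number of paths = 27979875

Total paths from (0, 0) to (16, 12): C(28, 16) = 30421755. Paths through (2, 5): (paths (0, 0) → (2, 5)) × (paths (2, 5) → (16, 12)) = C(7, 2) · C(21, 14) = 21 · 116280 = 2441880. Avoidance count = 30421755 − 2441880 = 27979875.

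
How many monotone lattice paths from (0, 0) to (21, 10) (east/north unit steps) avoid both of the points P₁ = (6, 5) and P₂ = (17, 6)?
Number of paths = 30511107

Inclusion–exclusion. Total paths: C(31, 21) = 44352165. Through P₁: C(11, 6)·C(20, 15) = 7162848. Through P₂: C(23, 17)·C(8, 4) = 7066290. Since P₁ is strictly southwest of P₂, a monotone path through both must visit P₁ then P₂; paths through both = C(11, 6)·C(12, 11)·C(8, 4) = 388080. Avoid both = 44352165 − 7162848 − 7066290 + 388080 = 30511107.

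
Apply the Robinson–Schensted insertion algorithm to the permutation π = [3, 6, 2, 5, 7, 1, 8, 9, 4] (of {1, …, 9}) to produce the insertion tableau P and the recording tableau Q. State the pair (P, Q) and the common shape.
P = [1, 4, 7, 8, 9] / [2, 5] / [3, 6];  Q = [1, 2, 5, 7, 8] / [3, 4] / [6, 9];  common shape = (5, 2, 2)

Row-insert the values π_1, π_2, … into P one at a time, bumping the leftmost entry strictly greater than the inserted value down to the next row. The recording tableau Q records, in position (i, j), the step at which that cell was added to P.
  Insert 3 (step 1): P = [3];  Q = [1]
  Insert 6 (step 2): P = [3, 6];  Q = [1, 2]
  Insert 2 (step 3): P = [2, 6] / [3];  Q = [1, 2] / [3]
  Insert 5 (step 4): P = [2, 5] / [3, 6];  Q = [1, 2] / [3, 4]
  Insert 7 (step 5): P = [2, 5, 7] / [3, 6];  Q = [1, 2, 5] / [3, 4]
  Insert 1 (step 6): P = [1, 5, 7] / [2, 6] / [3];  Q = [1, 2, 5] / [3, 4] / [6]
  Insert 8 (step 7): P = [1, 5, 7, 8] / [2, 6] / [3];  Q = [1, 2, 5, 7] / [3, 4] / [6]
  Insert 9 (step 8): P = [1, 5, 7, 8, 9] / [2, 6] / [3];  Q = [1, 2, 5, 7, 8] / [3, 4] / [6]
  Insert 4 (step 9): P = [1, 4, 7, 8, 9] / [2, 5] / [3, 6];  Q = [1, 2, 5, 7, 8] / [3, 4] / [6, 9]
Final shape: (5, 2, 2).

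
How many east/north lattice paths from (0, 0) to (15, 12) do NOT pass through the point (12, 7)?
Number of paths = 14562132

Total paths from (0, 0) to (15, 12): C(27, 15) = 17383860. Paths through (12, 7): (paths (0, 0) → (12, 7)) × (paths (12, 7) → (15, 12)) = C(19, 12) · C(8, 3) = 50388 · 56 = 2821728. Avoidance count = 17383860 − 2821728 = 14562132.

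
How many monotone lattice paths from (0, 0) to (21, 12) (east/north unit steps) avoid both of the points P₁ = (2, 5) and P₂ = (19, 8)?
Number of paths = 308061495

Inclusion–exclusion. Total paths: C(33, 21) = 354817320. Through P₁: C(7, 2)·C(26, 19) = 13813800. Through P₂: C(27, 19)·C(6, 2) = 33301125. Since P₁ is strictly southwest of P₂, a monotone path through both must visit P₁ then P₂; paths through both = C(7, 2)·C(20, 17)·C(6, 2) = 359100. Avoid both = 354817320 − 13813800 − 33301125 + 359100 = 308061495.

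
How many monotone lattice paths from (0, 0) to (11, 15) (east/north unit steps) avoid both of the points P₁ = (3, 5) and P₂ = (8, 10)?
Number of paths = 3615536

Inclusion–exclusion. Total paths: C(26, 11) = 7726160. Through P₁: C(8, 3)·C(18, 8) = 2450448. Through P₂: C(18, 8)·C(8, 3) = 2450448. Since P₁ is strictly southwest of P₂, a monotone path through both must visit P₁ then P₂; paths through both = C(8, 3)·C(10, 5)·C(8, 3) = 790272. Avoid both = 7726160 − 2450448 − 2450448 + 790272 = 3615536.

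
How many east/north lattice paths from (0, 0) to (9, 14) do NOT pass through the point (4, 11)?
Number of paths = 740750

Total paths from (0, 0) to (9, 14): C(23, 9) = 817190. Paths through (4, 11): (paths (0, 0) → (4, 11)) × (paths (4, 11) → (9, 14)) = C(15, 4) · C(8, 5) = 1365 · 56 = 76440. Avoidance count = 817190 − 76440 = 740750.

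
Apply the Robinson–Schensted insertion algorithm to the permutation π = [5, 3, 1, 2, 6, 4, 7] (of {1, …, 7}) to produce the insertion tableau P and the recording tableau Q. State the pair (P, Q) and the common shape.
P = [1, 2, 4, 7] / [3, 6] / [5];  Q = [1, 4, 5, 7] / [2, 6] / [3];  common shape = (4, 2, 1)

Row-insert the values π_1, π_2, … into P one at a time, bumping the leftmost entry strictly greater than the inserted value down to the next row. The recording tableau Q records, in position (i, j), the step at which that cell was added to P.
  Insert 5 (step 1): P = [5];  Q = [1]
  Insert 3 (step 2): P = [3] / [5];  Q = [1] / [2]
  Insert 1 (step 3): P = [1] / [3] / [5];  Q = [1] / [2] / [3]
  Insert 2 (step 4): P = [1, 2] / [3] / [5];  Q = [1, 4] / [2] / [3]
  Insert 6 (step 5): P = [1, 2, 6] / [3] / [5];  Q = [1, 4, 5] / [2] / [3]
  Insert 4 (step 6): P = [1, 2, 4] / [3, 6] / [5];  Q = [1, 4, 5] / [2, 6] / [3]
  Insert 7 (step 7): P = [1, 2, 4, 7] / [3, 6] / [5];  Q = [1, 4, 5, 7] / [2, 6] / [3]
Final shape: (4, 2, 1).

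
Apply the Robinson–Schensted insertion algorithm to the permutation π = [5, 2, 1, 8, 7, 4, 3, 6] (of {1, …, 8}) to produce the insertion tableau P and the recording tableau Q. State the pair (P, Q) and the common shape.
P = [1, 3, 6] / [2, 4] / [5, 7] / [8];  Q = [1, 4, 8] / [2, 5] / [3, 6] / [7];  common shape = (3, 2, 2, 1)

Row-insert the values π_1, π_2, … into P one at a time, bumping the leftmost entry strictly greater than the inserted value down to the next row. The recording tableau Q records, in position (i, j), the step at which that cell was added to P.
  Insert 5 (step 1): P = [5];  Q = [1]
  Insert 2 (step 2): P = [2] / [5];  Q = [1] / [2]
  Insert 1 (step 3): P = [1] / [2] / [5];  Q = [1] / [2] / [3]
  Insert 8 (step 4): P = [1, 8] / [2] / [5];  Q = [1, 4] / [2] / [3]
  Insert 7 (step 5): P = [1, 7] / [2, 8] / [5];  Q = [1, 4] / [2, 5] / [3]
  Insert 4 (step 6): P = [1, 4] / [2, 7] / [5, 8];  Q = [1, 4] / [2, 5] / [3, 6]
  Insert 3 (step 7): P = [1, 3] / [2, 4] / [5, 7] / [8];  Q = [1, 4] / [2, 5] / [3, 6] / [7]
  Insert 6 (step 8): P = [1, 3, 6] / [2, 4] / [5, 7] / [8];  Q = [1, 4, 8] / [2, 5] / [3, 6] / [7]
Final shape: (3, 2, 2, 1).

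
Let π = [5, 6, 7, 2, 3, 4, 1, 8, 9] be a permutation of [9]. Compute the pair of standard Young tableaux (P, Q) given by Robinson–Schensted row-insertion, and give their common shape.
P = [1, 3, 4, 8, 9] / [2, 6, 7] / [5];  Q = [1, 2, 3, 8, 9] / [4, 5, 6] / [7];  common shape = (5, 3, 1)

Row-insert the values π_1, π_2, … into P one at a time, bumping the leftmost entry strictly greater than the inserted value down to the next row. The recording tableau Q records, in position (i, j), the step at which that cell was added to P.
  Insert 5 (step 1): P = [5];  Q = [1]
  Insert 6 (step 2): P = [5, 6];  Q = [1, 2]
  Insert 7 (step 3): P = [5, 6, 7];  Q = [1, 2, 3]
  Insert 2 (step 4): P = [2, 6, 7] / [5];  Q = [1, 2, 3] / [4]
  Insert 3 (step 5): P = [2, 3, 7] / [5, 6];  Q = [1, 2, 3] / [4, 5]
  Insert 4 (step 6): P = [2, 3, 4] / [5, 6, 7];  Q = [1, 2, 3] / [4, 5, 6]
  Insert 1 (step 7): P = [1, 3, 4] / [2, 6, 7] / [5];  Q = [1, 2, 3] / [4, 5, 6] / [7]
  Insert 8 (step 8): P = [1, 3, 4, 8] / [2, 6, 7] / [5];  Q = [1, 2, 3, 8] / [4, 5, 6] / [7]
  Insert 9 (step 9): P = [1, 3, 4, 8, 9] / [2, 6, 7] / [5];  Q = [1, 2, 3, 8, 9] / [4, 5, 6] / [7]
Final shape: (5, 3, 1).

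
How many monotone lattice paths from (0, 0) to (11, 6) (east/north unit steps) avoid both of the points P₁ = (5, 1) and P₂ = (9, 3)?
Number of paths = 8304

Inclusion–exclusion. Total paths: C(17, 11) = 12376. Through P₁: C(6, 5)·C(11, 6) = 2772. Through P₂: C(12, 9)·C(5, 2) = 2200. Since P₁ is strictly southwest of P₂, a monotone path through both must visit P₁ then P₂; paths through both = C(6, 5)·C(6, 4)·C(5, 2) = 900. Avoid both = 12376 − 2772 − 2200 + 900 = 8304.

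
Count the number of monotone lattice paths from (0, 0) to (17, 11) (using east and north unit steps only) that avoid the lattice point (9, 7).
Number of paths = 15811380

Total paths from (0, 0) to (17, 11): C(28, 17) = 21474180. Paths through (9, 7): (paths (0, 0) → (9, 7)) × (paths (9, 7) → (17, 11)) = C(16, 9) · C(12, 8) = 11440 · 495 = 5662800. Avoidance count = 21474180 − 5662800 = 15811380.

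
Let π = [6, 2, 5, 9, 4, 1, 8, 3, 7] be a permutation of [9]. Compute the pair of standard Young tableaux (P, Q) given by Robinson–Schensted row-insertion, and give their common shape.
P = [1, 3, 7] / [2, 4, 8] / [5, 9] / [6];  Q = [1, 3, 4] / [2, 7, 9] / [5, 8] / [6];  common shape = (3, 3, 2, 1)

Row-insert the values π_1, π_2, … into P one at a time, bumping the leftmost entry strictly greater than the inserted value down to the next row. The recording tableau Q records, in position (i, j), the step at which that cell was added to P.
  Insert 6 (step 1): P = [6];  Q = [1]
  Insert 2 (step 2): P = [2] / [6];  Q = [1] / [2]
  Insert 5 (step 3): P = [2, 5] / [6];  Q = [1, 3] / [2]
  Insert 9 (step 4): P = [2, 5, 9] / [6];  Q = [1, 3, 4] / [2]
  Insert 4 (step 5): P = [2, 4, 9] / [5] / [6];  Q = [1, 3, 4] / [2] / [5]
  Insert 1 (step 6): P = [1, 4, 9] / [2] / [5] / [6];  Q = [1, 3, 4] / [2] / [5] / [6]
  Insert 8 (step 7): P = [1, 4, 8] / [2, 9] / [5] / [6];  Q = [1, 3, 4] / [2, 7] / [5] / [6]
  Insert 3 (step 8): P = [1, 3, 8] / [2, 4] / [5, 9] / [6];  Q = [1, 3, 4] / [2, 7] / [5, 8] / [6]
  Insert 7 (step 9): P = [1, 3, 7] / [2, 4, 8] / [5, 9] / [6];  Q = [1, 3, 4] / [2, 7, 9] / [5, 8] / [6]
Final shape: (3, 3, 2, 1).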